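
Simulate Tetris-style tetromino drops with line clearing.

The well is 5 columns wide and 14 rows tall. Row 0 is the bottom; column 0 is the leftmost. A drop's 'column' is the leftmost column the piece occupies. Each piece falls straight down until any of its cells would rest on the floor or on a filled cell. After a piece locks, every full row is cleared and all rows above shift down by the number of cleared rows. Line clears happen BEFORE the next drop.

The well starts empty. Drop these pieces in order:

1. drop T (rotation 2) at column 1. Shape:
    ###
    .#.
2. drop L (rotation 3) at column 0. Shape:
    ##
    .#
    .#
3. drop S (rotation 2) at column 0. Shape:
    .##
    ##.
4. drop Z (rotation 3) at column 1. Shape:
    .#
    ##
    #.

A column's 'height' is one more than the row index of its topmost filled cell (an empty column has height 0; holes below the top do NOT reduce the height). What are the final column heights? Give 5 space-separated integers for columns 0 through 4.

Drop 1: T rot2 at col 1 lands with bottom-row=0; cleared 0 line(s) (total 0); column heights now [0 2 2 2 0], max=2
Drop 2: L rot3 at col 0 lands with bottom-row=2; cleared 0 line(s) (total 0); column heights now [5 5 2 2 0], max=5
Drop 3: S rot2 at col 0 lands with bottom-row=5; cleared 0 line(s) (total 0); column heights now [6 7 7 2 0], max=7
Drop 4: Z rot3 at col 1 lands with bottom-row=7; cleared 0 line(s) (total 0); column heights now [6 9 10 2 0], max=10

Answer: 6 9 10 2 0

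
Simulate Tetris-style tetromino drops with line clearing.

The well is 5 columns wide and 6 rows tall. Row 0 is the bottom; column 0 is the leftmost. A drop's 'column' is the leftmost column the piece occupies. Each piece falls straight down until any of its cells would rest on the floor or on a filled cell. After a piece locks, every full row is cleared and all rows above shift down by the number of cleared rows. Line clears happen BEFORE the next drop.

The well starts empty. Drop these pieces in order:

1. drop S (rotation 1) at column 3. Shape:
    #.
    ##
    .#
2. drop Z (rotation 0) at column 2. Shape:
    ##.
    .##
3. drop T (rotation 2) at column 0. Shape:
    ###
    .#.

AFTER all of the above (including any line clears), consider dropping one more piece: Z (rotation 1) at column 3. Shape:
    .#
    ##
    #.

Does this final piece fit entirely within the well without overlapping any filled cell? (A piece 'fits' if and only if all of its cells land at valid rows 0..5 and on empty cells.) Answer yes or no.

Drop 1: S rot1 at col 3 lands with bottom-row=0; cleared 0 line(s) (total 0); column heights now [0 0 0 3 2], max=3
Drop 2: Z rot0 at col 2 lands with bottom-row=3; cleared 0 line(s) (total 0); column heights now [0 0 5 5 4], max=5
Drop 3: T rot2 at col 0 lands with bottom-row=4; cleared 0 line(s) (total 0); column heights now [6 6 6 5 4], max=6
Test piece Z rot1 at col 3 (width 2): heights before test = [6 6 6 5 4]; fits = False

Answer: no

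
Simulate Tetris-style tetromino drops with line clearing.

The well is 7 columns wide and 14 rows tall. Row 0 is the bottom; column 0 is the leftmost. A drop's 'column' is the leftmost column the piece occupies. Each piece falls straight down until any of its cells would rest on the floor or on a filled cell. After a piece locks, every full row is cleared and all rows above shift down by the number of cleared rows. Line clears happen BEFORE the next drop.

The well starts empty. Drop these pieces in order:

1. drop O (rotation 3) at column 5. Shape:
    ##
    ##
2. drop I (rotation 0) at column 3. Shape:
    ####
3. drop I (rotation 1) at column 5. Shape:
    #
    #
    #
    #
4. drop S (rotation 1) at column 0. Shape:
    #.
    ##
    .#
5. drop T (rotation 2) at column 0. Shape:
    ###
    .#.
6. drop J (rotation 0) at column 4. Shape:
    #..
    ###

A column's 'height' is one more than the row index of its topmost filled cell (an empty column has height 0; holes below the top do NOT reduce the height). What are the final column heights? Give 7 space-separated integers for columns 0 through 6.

Answer: 4 4 4 3 9 8 8

Derivation:
Drop 1: O rot3 at col 5 lands with bottom-row=0; cleared 0 line(s) (total 0); column heights now [0 0 0 0 0 2 2], max=2
Drop 2: I rot0 at col 3 lands with bottom-row=2; cleared 0 line(s) (total 0); column heights now [0 0 0 3 3 3 3], max=3
Drop 3: I rot1 at col 5 lands with bottom-row=3; cleared 0 line(s) (total 0); column heights now [0 0 0 3 3 7 3], max=7
Drop 4: S rot1 at col 0 lands with bottom-row=0; cleared 0 line(s) (total 0); column heights now [3 2 0 3 3 7 3], max=7
Drop 5: T rot2 at col 0 lands with bottom-row=2; cleared 0 line(s) (total 0); column heights now [4 4 4 3 3 7 3], max=7
Drop 6: J rot0 at col 4 lands with bottom-row=7; cleared 0 line(s) (total 0); column heights now [4 4 4 3 9 8 8], max=9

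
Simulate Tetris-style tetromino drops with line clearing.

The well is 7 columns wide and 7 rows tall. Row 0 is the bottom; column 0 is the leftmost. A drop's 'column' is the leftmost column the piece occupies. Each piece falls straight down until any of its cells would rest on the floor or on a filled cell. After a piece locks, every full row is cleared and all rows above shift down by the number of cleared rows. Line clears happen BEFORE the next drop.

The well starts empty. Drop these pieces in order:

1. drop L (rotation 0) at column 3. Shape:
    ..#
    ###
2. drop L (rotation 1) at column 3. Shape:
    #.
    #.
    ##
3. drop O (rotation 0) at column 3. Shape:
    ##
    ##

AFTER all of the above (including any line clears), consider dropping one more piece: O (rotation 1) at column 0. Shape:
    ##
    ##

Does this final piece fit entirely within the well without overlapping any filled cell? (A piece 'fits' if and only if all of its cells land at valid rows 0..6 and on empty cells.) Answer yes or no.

Drop 1: L rot0 at col 3 lands with bottom-row=0; cleared 0 line(s) (total 0); column heights now [0 0 0 1 1 2 0], max=2
Drop 2: L rot1 at col 3 lands with bottom-row=1; cleared 0 line(s) (total 0); column heights now [0 0 0 4 2 2 0], max=4
Drop 3: O rot0 at col 3 lands with bottom-row=4; cleared 0 line(s) (total 0); column heights now [0 0 0 6 6 2 0], max=6
Test piece O rot1 at col 0 (width 2): heights before test = [0 0 0 6 6 2 0]; fits = True

Answer: yes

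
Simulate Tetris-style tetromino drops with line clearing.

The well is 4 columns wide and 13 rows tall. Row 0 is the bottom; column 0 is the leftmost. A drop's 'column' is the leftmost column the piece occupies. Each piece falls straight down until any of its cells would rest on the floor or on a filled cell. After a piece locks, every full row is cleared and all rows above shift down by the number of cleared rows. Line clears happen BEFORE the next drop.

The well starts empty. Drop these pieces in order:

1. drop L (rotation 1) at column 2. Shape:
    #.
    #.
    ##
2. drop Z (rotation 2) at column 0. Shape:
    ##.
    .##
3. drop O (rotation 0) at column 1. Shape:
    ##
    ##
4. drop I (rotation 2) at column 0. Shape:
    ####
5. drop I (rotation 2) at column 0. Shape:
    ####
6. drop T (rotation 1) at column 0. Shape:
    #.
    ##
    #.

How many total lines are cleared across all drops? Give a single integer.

Drop 1: L rot1 at col 2 lands with bottom-row=0; cleared 0 line(s) (total 0); column heights now [0 0 3 1], max=3
Drop 2: Z rot2 at col 0 lands with bottom-row=3; cleared 0 line(s) (total 0); column heights now [5 5 4 1], max=5
Drop 3: O rot0 at col 1 lands with bottom-row=5; cleared 0 line(s) (total 0); column heights now [5 7 7 1], max=7
Drop 4: I rot2 at col 0 lands with bottom-row=7; cleared 1 line(s) (total 1); column heights now [5 7 7 1], max=7
Drop 5: I rot2 at col 0 lands with bottom-row=7; cleared 1 line(s) (total 2); column heights now [5 7 7 1], max=7
Drop 6: T rot1 at col 0 lands with bottom-row=6; cleared 0 line(s) (total 2); column heights now [9 8 7 1], max=9

Answer: 2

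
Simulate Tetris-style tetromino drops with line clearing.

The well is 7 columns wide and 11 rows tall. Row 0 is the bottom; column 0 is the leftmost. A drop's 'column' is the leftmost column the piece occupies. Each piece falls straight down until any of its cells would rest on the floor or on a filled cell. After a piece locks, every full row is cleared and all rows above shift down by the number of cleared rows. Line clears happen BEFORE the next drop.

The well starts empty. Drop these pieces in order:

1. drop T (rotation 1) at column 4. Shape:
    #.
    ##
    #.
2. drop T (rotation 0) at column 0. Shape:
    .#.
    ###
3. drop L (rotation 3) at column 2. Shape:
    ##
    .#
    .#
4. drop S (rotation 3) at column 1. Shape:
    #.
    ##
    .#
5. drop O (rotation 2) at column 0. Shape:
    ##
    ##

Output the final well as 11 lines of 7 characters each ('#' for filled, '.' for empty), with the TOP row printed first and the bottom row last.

Answer: .......
.......
.......
##.....
##.....
.#.....
.##....
..#....
..###..
.#.###.
#####..

Derivation:
Drop 1: T rot1 at col 4 lands with bottom-row=0; cleared 0 line(s) (total 0); column heights now [0 0 0 0 3 2 0], max=3
Drop 2: T rot0 at col 0 lands with bottom-row=0; cleared 0 line(s) (total 0); column heights now [1 2 1 0 3 2 0], max=3
Drop 3: L rot3 at col 2 lands with bottom-row=0; cleared 0 line(s) (total 0); column heights now [1 2 3 3 3 2 0], max=3
Drop 4: S rot3 at col 1 lands with bottom-row=3; cleared 0 line(s) (total 0); column heights now [1 6 5 3 3 2 0], max=6
Drop 5: O rot2 at col 0 lands with bottom-row=6; cleared 0 line(s) (total 0); column heights now [8 8 5 3 3 2 0], max=8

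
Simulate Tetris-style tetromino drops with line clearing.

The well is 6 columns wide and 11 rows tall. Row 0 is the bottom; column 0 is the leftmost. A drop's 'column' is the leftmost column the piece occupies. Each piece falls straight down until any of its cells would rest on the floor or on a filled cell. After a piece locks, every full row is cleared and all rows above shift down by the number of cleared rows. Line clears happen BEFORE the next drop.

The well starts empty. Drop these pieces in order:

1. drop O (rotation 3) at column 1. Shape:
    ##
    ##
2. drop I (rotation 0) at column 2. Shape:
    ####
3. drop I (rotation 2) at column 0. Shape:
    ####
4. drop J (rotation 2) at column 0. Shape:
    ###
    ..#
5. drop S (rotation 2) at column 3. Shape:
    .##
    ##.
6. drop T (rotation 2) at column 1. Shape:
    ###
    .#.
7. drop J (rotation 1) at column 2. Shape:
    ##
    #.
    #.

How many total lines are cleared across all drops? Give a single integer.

Drop 1: O rot3 at col 1 lands with bottom-row=0; cleared 0 line(s) (total 0); column heights now [0 2 2 0 0 0], max=2
Drop 2: I rot0 at col 2 lands with bottom-row=2; cleared 0 line(s) (total 0); column heights now [0 2 3 3 3 3], max=3
Drop 3: I rot2 at col 0 lands with bottom-row=3; cleared 0 line(s) (total 0); column heights now [4 4 4 4 3 3], max=4
Drop 4: J rot2 at col 0 lands with bottom-row=4; cleared 0 line(s) (total 0); column heights now [6 6 6 4 3 3], max=6
Drop 5: S rot2 at col 3 lands with bottom-row=4; cleared 0 line(s) (total 0); column heights now [6 6 6 5 6 6], max=6
Drop 6: T rot2 at col 1 lands with bottom-row=6; cleared 0 line(s) (total 0); column heights now [6 8 8 8 6 6], max=8
Drop 7: J rot1 at col 2 lands with bottom-row=8; cleared 0 line(s) (total 0); column heights now [6 8 11 11 6 6], max=11

Answer: 0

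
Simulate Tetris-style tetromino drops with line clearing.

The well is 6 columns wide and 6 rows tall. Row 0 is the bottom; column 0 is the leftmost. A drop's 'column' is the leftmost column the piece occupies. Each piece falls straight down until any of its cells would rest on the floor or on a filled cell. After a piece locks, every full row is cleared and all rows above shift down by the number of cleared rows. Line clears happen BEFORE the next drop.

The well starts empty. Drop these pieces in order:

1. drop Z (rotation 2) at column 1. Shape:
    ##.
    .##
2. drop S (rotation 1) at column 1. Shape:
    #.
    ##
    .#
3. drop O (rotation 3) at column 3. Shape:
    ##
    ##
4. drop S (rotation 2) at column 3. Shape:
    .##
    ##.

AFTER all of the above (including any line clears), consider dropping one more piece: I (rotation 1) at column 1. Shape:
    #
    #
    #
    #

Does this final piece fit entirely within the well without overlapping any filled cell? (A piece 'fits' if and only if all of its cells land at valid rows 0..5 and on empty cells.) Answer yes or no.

Answer: no

Derivation:
Drop 1: Z rot2 at col 1 lands with bottom-row=0; cleared 0 line(s) (total 0); column heights now [0 2 2 1 0 0], max=2
Drop 2: S rot1 at col 1 lands with bottom-row=2; cleared 0 line(s) (total 0); column heights now [0 5 4 1 0 0], max=5
Drop 3: O rot3 at col 3 lands with bottom-row=1; cleared 0 line(s) (total 0); column heights now [0 5 4 3 3 0], max=5
Drop 4: S rot2 at col 3 lands with bottom-row=3; cleared 0 line(s) (total 0); column heights now [0 5 4 4 5 5], max=5
Test piece I rot1 at col 1 (width 1): heights before test = [0 5 4 4 5 5]; fits = False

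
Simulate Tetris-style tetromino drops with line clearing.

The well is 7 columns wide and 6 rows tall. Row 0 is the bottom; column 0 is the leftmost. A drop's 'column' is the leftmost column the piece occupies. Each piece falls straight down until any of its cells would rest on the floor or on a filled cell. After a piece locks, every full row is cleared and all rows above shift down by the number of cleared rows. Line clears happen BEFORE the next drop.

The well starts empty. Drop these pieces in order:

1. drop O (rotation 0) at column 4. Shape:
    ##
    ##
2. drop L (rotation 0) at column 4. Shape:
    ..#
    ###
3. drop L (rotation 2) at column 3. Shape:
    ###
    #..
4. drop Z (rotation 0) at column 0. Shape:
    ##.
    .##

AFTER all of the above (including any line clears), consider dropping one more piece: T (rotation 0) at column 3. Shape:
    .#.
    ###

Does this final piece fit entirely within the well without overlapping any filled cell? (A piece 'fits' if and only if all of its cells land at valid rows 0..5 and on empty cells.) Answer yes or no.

Drop 1: O rot0 at col 4 lands with bottom-row=0; cleared 0 line(s) (total 0); column heights now [0 0 0 0 2 2 0], max=2
Drop 2: L rot0 at col 4 lands with bottom-row=2; cleared 0 line(s) (total 0); column heights now [0 0 0 0 3 3 4], max=4
Drop 3: L rot2 at col 3 lands with bottom-row=2; cleared 0 line(s) (total 0); column heights now [0 0 0 4 4 4 4], max=4
Drop 4: Z rot0 at col 0 lands with bottom-row=0; cleared 0 line(s) (total 0); column heights now [2 2 1 4 4 4 4], max=4
Test piece T rot0 at col 3 (width 3): heights before test = [2 2 1 4 4 4 4]; fits = True

Answer: yes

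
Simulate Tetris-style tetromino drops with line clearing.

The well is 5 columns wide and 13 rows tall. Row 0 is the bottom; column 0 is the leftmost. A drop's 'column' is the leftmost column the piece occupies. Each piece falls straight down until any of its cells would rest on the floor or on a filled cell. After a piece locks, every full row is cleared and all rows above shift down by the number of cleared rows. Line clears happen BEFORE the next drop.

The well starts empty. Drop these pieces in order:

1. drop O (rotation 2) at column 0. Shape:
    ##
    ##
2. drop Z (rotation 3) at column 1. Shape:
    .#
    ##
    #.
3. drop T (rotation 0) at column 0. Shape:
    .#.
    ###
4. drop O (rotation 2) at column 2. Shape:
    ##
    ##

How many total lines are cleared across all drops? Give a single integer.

Drop 1: O rot2 at col 0 lands with bottom-row=0; cleared 0 line(s) (total 0); column heights now [2 2 0 0 0], max=2
Drop 2: Z rot3 at col 1 lands with bottom-row=2; cleared 0 line(s) (total 0); column heights now [2 4 5 0 0], max=5
Drop 3: T rot0 at col 0 lands with bottom-row=5; cleared 0 line(s) (total 0); column heights now [6 7 6 0 0], max=7
Drop 4: O rot2 at col 2 lands with bottom-row=6; cleared 0 line(s) (total 0); column heights now [6 7 8 8 0], max=8

Answer: 0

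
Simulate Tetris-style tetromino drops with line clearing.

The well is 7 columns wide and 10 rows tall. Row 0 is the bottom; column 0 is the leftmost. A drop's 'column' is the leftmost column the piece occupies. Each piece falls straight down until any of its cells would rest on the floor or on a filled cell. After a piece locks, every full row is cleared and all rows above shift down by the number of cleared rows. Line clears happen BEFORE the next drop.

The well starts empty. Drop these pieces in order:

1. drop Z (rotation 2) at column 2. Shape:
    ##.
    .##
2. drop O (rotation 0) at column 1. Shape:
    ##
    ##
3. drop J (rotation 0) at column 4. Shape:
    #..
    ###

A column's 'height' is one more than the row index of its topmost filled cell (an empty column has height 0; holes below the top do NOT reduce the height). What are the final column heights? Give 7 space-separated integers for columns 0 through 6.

Drop 1: Z rot2 at col 2 lands with bottom-row=0; cleared 0 line(s) (total 0); column heights now [0 0 2 2 1 0 0], max=2
Drop 2: O rot0 at col 1 lands with bottom-row=2; cleared 0 line(s) (total 0); column heights now [0 4 4 2 1 0 0], max=4
Drop 3: J rot0 at col 4 lands with bottom-row=1; cleared 0 line(s) (total 0); column heights now [0 4 4 2 3 2 2], max=4

Answer: 0 4 4 2 3 2 2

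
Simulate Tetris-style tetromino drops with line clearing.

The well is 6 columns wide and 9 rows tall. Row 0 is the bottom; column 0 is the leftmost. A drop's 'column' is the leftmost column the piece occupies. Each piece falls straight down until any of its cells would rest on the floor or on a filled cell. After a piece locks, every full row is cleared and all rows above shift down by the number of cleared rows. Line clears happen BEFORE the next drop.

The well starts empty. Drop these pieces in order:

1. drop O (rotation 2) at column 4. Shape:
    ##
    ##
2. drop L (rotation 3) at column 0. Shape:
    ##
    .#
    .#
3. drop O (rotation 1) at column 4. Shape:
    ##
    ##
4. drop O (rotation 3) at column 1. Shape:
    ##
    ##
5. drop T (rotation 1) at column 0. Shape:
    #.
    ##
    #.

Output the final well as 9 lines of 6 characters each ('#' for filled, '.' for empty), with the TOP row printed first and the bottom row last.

Drop 1: O rot2 at col 4 lands with bottom-row=0; cleared 0 line(s) (total 0); column heights now [0 0 0 0 2 2], max=2
Drop 2: L rot3 at col 0 lands with bottom-row=0; cleared 0 line(s) (total 0); column heights now [3 3 0 0 2 2], max=3
Drop 3: O rot1 at col 4 lands with bottom-row=2; cleared 0 line(s) (total 0); column heights now [3 3 0 0 4 4], max=4
Drop 4: O rot3 at col 1 lands with bottom-row=3; cleared 0 line(s) (total 0); column heights now [3 5 5 0 4 4], max=5
Drop 5: T rot1 at col 0 lands with bottom-row=4; cleared 0 line(s) (total 0); column heights now [7 6 5 0 4 4], max=7

Answer: ......
......
#.....
##....
###...
.##.##
##..##
.#..##
.#..##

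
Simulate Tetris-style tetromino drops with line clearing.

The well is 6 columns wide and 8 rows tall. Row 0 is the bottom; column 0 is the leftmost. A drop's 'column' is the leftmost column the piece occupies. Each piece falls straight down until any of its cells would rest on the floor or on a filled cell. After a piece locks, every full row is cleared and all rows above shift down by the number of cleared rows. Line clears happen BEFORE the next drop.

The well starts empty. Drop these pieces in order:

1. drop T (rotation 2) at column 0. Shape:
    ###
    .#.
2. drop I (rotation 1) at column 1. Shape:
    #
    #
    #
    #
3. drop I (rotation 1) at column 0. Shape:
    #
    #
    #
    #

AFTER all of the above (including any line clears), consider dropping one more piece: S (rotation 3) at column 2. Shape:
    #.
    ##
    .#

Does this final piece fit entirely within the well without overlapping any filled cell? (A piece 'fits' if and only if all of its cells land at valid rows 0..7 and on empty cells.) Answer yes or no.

Answer: yes

Derivation:
Drop 1: T rot2 at col 0 lands with bottom-row=0; cleared 0 line(s) (total 0); column heights now [2 2 2 0 0 0], max=2
Drop 2: I rot1 at col 1 lands with bottom-row=2; cleared 0 line(s) (total 0); column heights now [2 6 2 0 0 0], max=6
Drop 3: I rot1 at col 0 lands with bottom-row=2; cleared 0 line(s) (total 0); column heights now [6 6 2 0 0 0], max=6
Test piece S rot3 at col 2 (width 2): heights before test = [6 6 2 0 0 0]; fits = True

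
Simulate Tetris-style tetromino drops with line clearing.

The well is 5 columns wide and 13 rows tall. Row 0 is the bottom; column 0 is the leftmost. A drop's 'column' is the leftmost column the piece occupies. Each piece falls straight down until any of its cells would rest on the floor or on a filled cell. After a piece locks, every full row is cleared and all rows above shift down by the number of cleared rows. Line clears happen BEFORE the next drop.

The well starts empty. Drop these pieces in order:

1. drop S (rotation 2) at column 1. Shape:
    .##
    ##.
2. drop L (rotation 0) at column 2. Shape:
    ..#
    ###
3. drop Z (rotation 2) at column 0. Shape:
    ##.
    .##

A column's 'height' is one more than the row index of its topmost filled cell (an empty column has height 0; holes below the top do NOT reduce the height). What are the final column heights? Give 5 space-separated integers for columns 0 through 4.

Answer: 5 5 4 3 4

Derivation:
Drop 1: S rot2 at col 1 lands with bottom-row=0; cleared 0 line(s) (total 0); column heights now [0 1 2 2 0], max=2
Drop 2: L rot0 at col 2 lands with bottom-row=2; cleared 0 line(s) (total 0); column heights now [0 1 3 3 4], max=4
Drop 3: Z rot2 at col 0 lands with bottom-row=3; cleared 0 line(s) (total 0); column heights now [5 5 4 3 4], max=5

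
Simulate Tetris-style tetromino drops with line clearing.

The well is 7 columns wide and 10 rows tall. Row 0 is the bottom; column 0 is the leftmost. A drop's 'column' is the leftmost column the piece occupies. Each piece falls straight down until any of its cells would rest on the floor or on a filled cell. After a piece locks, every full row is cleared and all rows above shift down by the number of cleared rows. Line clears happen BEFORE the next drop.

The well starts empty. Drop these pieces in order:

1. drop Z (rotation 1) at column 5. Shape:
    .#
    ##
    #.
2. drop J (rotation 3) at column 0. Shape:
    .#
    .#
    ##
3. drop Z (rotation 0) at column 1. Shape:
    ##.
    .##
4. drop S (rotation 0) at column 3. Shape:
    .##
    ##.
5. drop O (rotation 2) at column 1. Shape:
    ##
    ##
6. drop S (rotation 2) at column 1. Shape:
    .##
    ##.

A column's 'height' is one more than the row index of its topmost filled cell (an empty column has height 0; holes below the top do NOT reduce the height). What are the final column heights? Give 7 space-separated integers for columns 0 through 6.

Drop 1: Z rot1 at col 5 lands with bottom-row=0; cleared 0 line(s) (total 0); column heights now [0 0 0 0 0 2 3], max=3
Drop 2: J rot3 at col 0 lands with bottom-row=0; cleared 0 line(s) (total 0); column heights now [1 3 0 0 0 2 3], max=3
Drop 3: Z rot0 at col 1 lands with bottom-row=2; cleared 0 line(s) (total 0); column heights now [1 4 4 3 0 2 3], max=4
Drop 4: S rot0 at col 3 lands with bottom-row=3; cleared 0 line(s) (total 0); column heights now [1 4 4 4 5 5 3], max=5
Drop 5: O rot2 at col 1 lands with bottom-row=4; cleared 0 line(s) (total 0); column heights now [1 6 6 4 5 5 3], max=6
Drop 6: S rot2 at col 1 lands with bottom-row=6; cleared 0 line(s) (total 0); column heights now [1 7 8 8 5 5 3], max=8

Answer: 1 7 8 8 5 5 3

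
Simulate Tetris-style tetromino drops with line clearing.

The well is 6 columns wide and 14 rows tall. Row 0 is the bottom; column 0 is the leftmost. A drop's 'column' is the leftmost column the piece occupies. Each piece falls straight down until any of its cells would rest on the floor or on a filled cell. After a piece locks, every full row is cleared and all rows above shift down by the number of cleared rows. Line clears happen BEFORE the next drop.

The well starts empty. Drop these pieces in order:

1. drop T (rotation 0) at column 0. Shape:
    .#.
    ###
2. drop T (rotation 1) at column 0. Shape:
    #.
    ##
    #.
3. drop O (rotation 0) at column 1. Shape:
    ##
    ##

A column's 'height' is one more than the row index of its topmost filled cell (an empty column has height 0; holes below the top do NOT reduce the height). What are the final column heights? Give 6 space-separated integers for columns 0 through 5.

Drop 1: T rot0 at col 0 lands with bottom-row=0; cleared 0 line(s) (total 0); column heights now [1 2 1 0 0 0], max=2
Drop 2: T rot1 at col 0 lands with bottom-row=1; cleared 0 line(s) (total 0); column heights now [4 3 1 0 0 0], max=4
Drop 3: O rot0 at col 1 lands with bottom-row=3; cleared 0 line(s) (total 0); column heights now [4 5 5 0 0 0], max=5

Answer: 4 5 5 0 0 0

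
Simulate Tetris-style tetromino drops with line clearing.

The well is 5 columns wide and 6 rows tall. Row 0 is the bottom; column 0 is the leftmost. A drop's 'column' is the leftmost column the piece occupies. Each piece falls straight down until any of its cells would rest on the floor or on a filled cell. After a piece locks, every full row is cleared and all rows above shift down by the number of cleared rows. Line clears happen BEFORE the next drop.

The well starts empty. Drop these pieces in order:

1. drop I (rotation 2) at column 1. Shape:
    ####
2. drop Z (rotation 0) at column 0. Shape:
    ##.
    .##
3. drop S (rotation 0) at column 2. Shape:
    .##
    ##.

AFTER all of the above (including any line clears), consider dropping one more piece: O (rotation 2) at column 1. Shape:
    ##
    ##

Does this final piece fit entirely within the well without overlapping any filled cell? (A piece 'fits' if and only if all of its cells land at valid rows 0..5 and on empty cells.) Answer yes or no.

Answer: yes

Derivation:
Drop 1: I rot2 at col 1 lands with bottom-row=0; cleared 0 line(s) (total 0); column heights now [0 1 1 1 1], max=1
Drop 2: Z rot0 at col 0 lands with bottom-row=1; cleared 0 line(s) (total 0); column heights now [3 3 2 1 1], max=3
Drop 3: S rot0 at col 2 lands with bottom-row=2; cleared 0 line(s) (total 0); column heights now [3 3 3 4 4], max=4
Test piece O rot2 at col 1 (width 2): heights before test = [3 3 3 4 4]; fits = True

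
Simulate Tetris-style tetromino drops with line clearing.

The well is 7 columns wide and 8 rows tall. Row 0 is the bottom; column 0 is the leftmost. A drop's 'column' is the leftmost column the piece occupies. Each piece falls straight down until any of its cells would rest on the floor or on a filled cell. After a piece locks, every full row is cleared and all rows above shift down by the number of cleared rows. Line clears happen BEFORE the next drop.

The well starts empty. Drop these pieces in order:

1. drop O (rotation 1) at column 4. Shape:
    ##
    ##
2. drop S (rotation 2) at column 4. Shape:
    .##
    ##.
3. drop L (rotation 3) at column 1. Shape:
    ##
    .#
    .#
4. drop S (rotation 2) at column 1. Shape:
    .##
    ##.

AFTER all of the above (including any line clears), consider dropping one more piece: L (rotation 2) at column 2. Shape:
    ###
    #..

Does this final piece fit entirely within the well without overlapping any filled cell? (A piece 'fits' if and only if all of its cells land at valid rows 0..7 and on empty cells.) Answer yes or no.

Drop 1: O rot1 at col 4 lands with bottom-row=0; cleared 0 line(s) (total 0); column heights now [0 0 0 0 2 2 0], max=2
Drop 2: S rot2 at col 4 lands with bottom-row=2; cleared 0 line(s) (total 0); column heights now [0 0 0 0 3 4 4], max=4
Drop 3: L rot3 at col 1 lands with bottom-row=0; cleared 0 line(s) (total 0); column heights now [0 3 3 0 3 4 4], max=4
Drop 4: S rot2 at col 1 lands with bottom-row=3; cleared 0 line(s) (total 0); column heights now [0 4 5 5 3 4 4], max=5
Test piece L rot2 at col 2 (width 3): heights before test = [0 4 5 5 3 4 4]; fits = True

Answer: yes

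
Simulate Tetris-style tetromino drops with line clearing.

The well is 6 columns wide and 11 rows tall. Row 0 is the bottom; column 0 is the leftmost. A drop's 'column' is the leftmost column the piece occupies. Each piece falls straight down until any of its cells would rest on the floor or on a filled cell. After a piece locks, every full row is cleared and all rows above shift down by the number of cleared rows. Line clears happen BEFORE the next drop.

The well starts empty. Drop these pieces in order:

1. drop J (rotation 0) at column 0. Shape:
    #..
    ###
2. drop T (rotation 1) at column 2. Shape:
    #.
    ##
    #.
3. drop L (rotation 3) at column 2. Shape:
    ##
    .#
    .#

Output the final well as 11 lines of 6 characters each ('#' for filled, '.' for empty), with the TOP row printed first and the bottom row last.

Drop 1: J rot0 at col 0 lands with bottom-row=0; cleared 0 line(s) (total 0); column heights now [2 1 1 0 0 0], max=2
Drop 2: T rot1 at col 2 lands with bottom-row=1; cleared 0 line(s) (total 0); column heights now [2 1 4 3 0 0], max=4
Drop 3: L rot3 at col 2 lands with bottom-row=3; cleared 0 line(s) (total 0); column heights now [2 1 6 6 0 0], max=6

Answer: ......
......
......
......
......
..##..
...#..
..##..
..##..
#.#...
###...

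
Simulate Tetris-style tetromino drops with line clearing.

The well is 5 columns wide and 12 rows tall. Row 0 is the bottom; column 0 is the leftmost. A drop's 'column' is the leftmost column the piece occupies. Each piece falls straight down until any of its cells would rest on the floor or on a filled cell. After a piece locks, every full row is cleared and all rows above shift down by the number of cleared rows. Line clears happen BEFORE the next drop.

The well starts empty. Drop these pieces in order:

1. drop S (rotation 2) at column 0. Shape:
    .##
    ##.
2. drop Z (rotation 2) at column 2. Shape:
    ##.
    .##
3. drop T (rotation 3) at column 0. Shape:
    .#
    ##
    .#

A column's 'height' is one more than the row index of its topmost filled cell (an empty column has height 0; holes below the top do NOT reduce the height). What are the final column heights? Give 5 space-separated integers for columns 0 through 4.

Drop 1: S rot2 at col 0 lands with bottom-row=0; cleared 0 line(s) (total 0); column heights now [1 2 2 0 0], max=2
Drop 2: Z rot2 at col 2 lands with bottom-row=1; cleared 0 line(s) (total 0); column heights now [1 2 3 3 2], max=3
Drop 3: T rot3 at col 0 lands with bottom-row=2; cleared 0 line(s) (total 0); column heights now [4 5 3 3 2], max=5

Answer: 4 5 3 3 2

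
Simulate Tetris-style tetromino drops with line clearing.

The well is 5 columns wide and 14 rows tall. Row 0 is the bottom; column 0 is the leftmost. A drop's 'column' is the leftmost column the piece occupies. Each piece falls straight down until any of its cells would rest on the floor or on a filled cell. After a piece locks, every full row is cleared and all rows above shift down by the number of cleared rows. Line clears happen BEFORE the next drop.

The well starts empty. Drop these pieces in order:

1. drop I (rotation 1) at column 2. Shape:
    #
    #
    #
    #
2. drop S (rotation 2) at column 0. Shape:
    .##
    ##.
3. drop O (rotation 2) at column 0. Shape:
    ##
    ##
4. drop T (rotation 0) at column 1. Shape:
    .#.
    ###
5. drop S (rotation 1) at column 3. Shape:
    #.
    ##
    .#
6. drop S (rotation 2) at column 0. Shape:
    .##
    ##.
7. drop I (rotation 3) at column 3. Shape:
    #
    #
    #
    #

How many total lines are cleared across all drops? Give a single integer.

Drop 1: I rot1 at col 2 lands with bottom-row=0; cleared 0 line(s) (total 0); column heights now [0 0 4 0 0], max=4
Drop 2: S rot2 at col 0 lands with bottom-row=3; cleared 0 line(s) (total 0); column heights now [4 5 5 0 0], max=5
Drop 3: O rot2 at col 0 lands with bottom-row=5; cleared 0 line(s) (total 0); column heights now [7 7 5 0 0], max=7
Drop 4: T rot0 at col 1 lands with bottom-row=7; cleared 0 line(s) (total 0); column heights now [7 8 9 8 0], max=9
Drop 5: S rot1 at col 3 lands with bottom-row=7; cleared 0 line(s) (total 0); column heights now [7 8 9 10 9], max=10
Drop 6: S rot2 at col 0 lands with bottom-row=8; cleared 1 line(s) (total 1); column heights now [7 9 9 9 8], max=9
Drop 7: I rot3 at col 3 lands with bottom-row=9; cleared 0 line(s) (total 1); column heights now [7 9 9 13 8], max=13

Answer: 1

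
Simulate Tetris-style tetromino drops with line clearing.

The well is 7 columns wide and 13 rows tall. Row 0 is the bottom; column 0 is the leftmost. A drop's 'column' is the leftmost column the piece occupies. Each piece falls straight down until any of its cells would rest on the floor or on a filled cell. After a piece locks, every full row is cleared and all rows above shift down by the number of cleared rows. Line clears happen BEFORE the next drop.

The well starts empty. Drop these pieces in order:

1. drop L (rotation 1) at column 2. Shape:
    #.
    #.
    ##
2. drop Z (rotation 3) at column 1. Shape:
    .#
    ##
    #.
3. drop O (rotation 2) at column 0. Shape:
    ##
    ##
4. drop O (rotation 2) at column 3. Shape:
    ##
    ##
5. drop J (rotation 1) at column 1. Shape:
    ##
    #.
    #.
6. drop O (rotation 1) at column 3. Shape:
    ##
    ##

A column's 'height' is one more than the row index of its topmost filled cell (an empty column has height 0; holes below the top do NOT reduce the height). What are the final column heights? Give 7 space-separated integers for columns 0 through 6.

Answer: 6 9 9 5 5 0 0

Derivation:
Drop 1: L rot1 at col 2 lands with bottom-row=0; cleared 0 line(s) (total 0); column heights now [0 0 3 1 0 0 0], max=3
Drop 2: Z rot3 at col 1 lands with bottom-row=2; cleared 0 line(s) (total 0); column heights now [0 4 5 1 0 0 0], max=5
Drop 3: O rot2 at col 0 lands with bottom-row=4; cleared 0 line(s) (total 0); column heights now [6 6 5 1 0 0 0], max=6
Drop 4: O rot2 at col 3 lands with bottom-row=1; cleared 0 line(s) (total 0); column heights now [6 6 5 3 3 0 0], max=6
Drop 5: J rot1 at col 1 lands with bottom-row=6; cleared 0 line(s) (total 0); column heights now [6 9 9 3 3 0 0], max=9
Drop 6: O rot1 at col 3 lands with bottom-row=3; cleared 0 line(s) (total 0); column heights now [6 9 9 5 5 0 0], max=9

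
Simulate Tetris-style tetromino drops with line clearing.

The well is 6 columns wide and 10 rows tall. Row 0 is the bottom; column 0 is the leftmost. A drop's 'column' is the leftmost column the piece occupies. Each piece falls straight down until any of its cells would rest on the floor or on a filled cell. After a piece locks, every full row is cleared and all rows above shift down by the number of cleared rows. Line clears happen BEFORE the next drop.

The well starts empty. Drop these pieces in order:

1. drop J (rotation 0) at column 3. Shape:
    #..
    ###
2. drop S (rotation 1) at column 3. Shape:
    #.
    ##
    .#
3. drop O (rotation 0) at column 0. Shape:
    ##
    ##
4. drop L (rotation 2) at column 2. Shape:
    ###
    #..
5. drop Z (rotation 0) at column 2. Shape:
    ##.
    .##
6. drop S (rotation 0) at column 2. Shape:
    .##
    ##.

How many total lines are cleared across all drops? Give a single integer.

Drop 1: J rot0 at col 3 lands with bottom-row=0; cleared 0 line(s) (total 0); column heights now [0 0 0 2 1 1], max=2
Drop 2: S rot1 at col 3 lands with bottom-row=1; cleared 0 line(s) (total 0); column heights now [0 0 0 4 3 1], max=4
Drop 3: O rot0 at col 0 lands with bottom-row=0; cleared 0 line(s) (total 0); column heights now [2 2 0 4 3 1], max=4
Drop 4: L rot2 at col 2 lands with bottom-row=3; cleared 0 line(s) (total 0); column heights now [2 2 5 5 5 1], max=5
Drop 5: Z rot0 at col 2 lands with bottom-row=5; cleared 0 line(s) (total 0); column heights now [2 2 7 7 6 1], max=7
Drop 6: S rot0 at col 2 lands with bottom-row=7; cleared 0 line(s) (total 0); column heights now [2 2 8 9 9 1], max=9

Answer: 0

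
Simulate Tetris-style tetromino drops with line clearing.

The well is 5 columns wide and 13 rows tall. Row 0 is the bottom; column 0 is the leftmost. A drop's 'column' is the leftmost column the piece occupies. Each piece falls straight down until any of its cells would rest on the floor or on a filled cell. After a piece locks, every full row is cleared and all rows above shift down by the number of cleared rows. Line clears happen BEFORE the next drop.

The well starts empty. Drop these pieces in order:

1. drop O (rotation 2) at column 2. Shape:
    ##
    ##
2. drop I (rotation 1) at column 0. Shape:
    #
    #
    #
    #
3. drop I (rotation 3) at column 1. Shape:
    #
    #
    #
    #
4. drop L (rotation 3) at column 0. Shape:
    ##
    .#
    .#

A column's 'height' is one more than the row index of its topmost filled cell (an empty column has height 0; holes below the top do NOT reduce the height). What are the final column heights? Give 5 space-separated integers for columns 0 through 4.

Answer: 7 7 2 2 0

Derivation:
Drop 1: O rot2 at col 2 lands with bottom-row=0; cleared 0 line(s) (total 0); column heights now [0 0 2 2 0], max=2
Drop 2: I rot1 at col 0 lands with bottom-row=0; cleared 0 line(s) (total 0); column heights now [4 0 2 2 0], max=4
Drop 3: I rot3 at col 1 lands with bottom-row=0; cleared 0 line(s) (total 0); column heights now [4 4 2 2 0], max=4
Drop 4: L rot3 at col 0 lands with bottom-row=4; cleared 0 line(s) (total 0); column heights now [7 7 2 2 0], max=7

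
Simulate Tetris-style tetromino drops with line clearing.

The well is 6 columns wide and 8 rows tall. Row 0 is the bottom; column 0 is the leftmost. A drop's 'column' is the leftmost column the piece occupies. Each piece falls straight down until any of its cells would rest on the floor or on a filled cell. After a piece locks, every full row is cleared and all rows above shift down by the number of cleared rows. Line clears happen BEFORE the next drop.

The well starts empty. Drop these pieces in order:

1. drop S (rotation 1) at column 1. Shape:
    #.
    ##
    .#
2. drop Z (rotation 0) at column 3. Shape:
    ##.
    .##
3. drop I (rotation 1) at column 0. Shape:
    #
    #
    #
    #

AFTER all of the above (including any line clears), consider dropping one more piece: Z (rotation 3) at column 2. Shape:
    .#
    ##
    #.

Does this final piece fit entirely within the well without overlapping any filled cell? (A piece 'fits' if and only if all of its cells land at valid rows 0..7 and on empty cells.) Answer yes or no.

Answer: yes

Derivation:
Drop 1: S rot1 at col 1 lands with bottom-row=0; cleared 0 line(s) (total 0); column heights now [0 3 2 0 0 0], max=3
Drop 2: Z rot0 at col 3 lands with bottom-row=0; cleared 0 line(s) (total 0); column heights now [0 3 2 2 2 1], max=3
Drop 3: I rot1 at col 0 lands with bottom-row=0; cleared 0 line(s) (total 0); column heights now [4 3 2 2 2 1], max=4
Test piece Z rot3 at col 2 (width 2): heights before test = [4 3 2 2 2 1]; fits = True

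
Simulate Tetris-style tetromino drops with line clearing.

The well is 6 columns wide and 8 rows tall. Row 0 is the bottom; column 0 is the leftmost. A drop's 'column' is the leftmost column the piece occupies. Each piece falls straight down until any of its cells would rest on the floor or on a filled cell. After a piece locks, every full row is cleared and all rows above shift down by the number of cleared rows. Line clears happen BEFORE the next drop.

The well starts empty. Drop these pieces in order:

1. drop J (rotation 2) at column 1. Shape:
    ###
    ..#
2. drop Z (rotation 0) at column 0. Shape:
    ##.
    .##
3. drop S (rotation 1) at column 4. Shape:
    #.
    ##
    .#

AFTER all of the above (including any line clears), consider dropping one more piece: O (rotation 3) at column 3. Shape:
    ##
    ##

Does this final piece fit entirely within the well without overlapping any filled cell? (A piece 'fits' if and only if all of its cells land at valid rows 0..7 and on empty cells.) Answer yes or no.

Drop 1: J rot2 at col 1 lands with bottom-row=0; cleared 0 line(s) (total 0); column heights now [0 2 2 2 0 0], max=2
Drop 2: Z rot0 at col 0 lands with bottom-row=2; cleared 0 line(s) (total 0); column heights now [4 4 3 2 0 0], max=4
Drop 3: S rot1 at col 4 lands with bottom-row=0; cleared 0 line(s) (total 0); column heights now [4 4 3 2 3 2], max=4
Test piece O rot3 at col 3 (width 2): heights before test = [4 4 3 2 3 2]; fits = True

Answer: yes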